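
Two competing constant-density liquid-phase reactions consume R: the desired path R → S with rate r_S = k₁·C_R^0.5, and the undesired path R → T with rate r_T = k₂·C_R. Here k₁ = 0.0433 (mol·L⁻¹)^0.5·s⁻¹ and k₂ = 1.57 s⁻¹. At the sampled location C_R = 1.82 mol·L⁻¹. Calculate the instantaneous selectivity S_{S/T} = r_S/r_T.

S_{S/T} = r_S/r_T = (k₁·C_R^0.5)/(k₂·C_R) = (k₁/k₂)·C_R^-0.5.
= (0.0433×1.820^0.5) / (1.57×1.820) = 0.05841/2.857 = 0.0204.

0.0204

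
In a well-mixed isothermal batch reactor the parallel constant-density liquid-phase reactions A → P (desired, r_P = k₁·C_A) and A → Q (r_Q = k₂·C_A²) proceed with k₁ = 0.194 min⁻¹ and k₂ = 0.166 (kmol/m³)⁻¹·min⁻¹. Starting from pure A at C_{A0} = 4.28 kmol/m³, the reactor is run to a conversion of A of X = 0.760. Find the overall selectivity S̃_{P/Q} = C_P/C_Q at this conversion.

0.485

C_A = C_{A0}(1−X) = 1.027 kmol/m³.
Along a PFR/batch, dC_P/dC_A = −r_P/(r_P+r_Q) = −k₁/(k₁+k₂·C_A).
Integrating from C_{A0} to C_A: C_P = (0.194/0.166)·ln[(0.194+0.166·4.28)/(0.194+0.166·1.03)] = 1.169·ln(0.9045/0.3645) = 1.062 kmol/m³.
C_Q = (C_{A0}−C_A)−C_P = 2.191 kmol/m³; S̃_{P/Q} = 1.062/2.191 = 0.485.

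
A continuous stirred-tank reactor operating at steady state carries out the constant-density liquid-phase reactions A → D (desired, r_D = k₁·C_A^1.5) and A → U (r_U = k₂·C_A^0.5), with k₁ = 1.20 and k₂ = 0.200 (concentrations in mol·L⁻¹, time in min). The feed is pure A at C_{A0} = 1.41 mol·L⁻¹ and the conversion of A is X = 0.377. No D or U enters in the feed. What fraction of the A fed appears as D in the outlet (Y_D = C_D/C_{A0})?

Exit C_A = C_{A0}(1−X) = 1.41×0.623 = 0.8784 mol·L⁻¹.
A CSTR operates uniformly at the exit composition, giving r_D = 0.9880 and r_U = 0.1874 (each k·C_A^n at C_A = 0.8784).
Fraction of consumed A going to D: r_D/(r_D+r_U) = 0.8405.
C_D = 0.8405·C_{A0}·X = 0.8405×1.41×0.377 = 0.447 mol·L⁻¹; Y_D = C_D/C_{A0} = 0.317.

0.317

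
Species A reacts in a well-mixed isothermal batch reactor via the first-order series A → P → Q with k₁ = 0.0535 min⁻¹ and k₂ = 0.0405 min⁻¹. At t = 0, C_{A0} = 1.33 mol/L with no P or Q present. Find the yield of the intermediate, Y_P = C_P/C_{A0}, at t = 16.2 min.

Solving the coupled first-order balances gives C_P(t) = [k₁/(k₂−k₁)]·C_{A0}·(e^(−k₁t) − e^(−k₂t)).
e^(−k₁t) = e^(−0.0535×16.2) = e^(−0.8667) = 0.4203; e^(−k₂t) = e^(−0.6561) = 0.5189.
C_P = 0.0535×1.33/(0.0405−0.0535) × (0.4203−0.5189) = (-5.473)×(-0.09853) = 0.5393 mol/L.
Y_P = C_P/C_{A0} = 0.5393/1.33 = 0.406.

0.406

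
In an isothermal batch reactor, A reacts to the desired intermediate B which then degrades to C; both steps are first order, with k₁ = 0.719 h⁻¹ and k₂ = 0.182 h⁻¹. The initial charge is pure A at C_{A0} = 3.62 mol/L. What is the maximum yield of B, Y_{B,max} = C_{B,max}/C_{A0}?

0.628

Evaluating C_B at t_opt = ln(k₂/k₁)/(k₂−k₁) gives C_{B,max}/C_{A0} = (k₁/k₂)^[k₂/(k₂−k₁)].
= (0.719/0.182)^(0.182/(0.182−0.719)) = (3.951)^(-0.3389) = 0.6277.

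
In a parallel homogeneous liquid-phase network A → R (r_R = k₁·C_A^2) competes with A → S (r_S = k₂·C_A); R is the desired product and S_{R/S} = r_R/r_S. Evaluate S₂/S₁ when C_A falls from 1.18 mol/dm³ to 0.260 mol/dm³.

S_{R/S} = (k₁/k₂)·C_A, so S₂/S₁ = (C_{A,2}/C_{A,1}).
= 0.260/1.18 = 0.220.
Selectivity toward R falls as C_A falls — high-concentration operation is favoured.

0.220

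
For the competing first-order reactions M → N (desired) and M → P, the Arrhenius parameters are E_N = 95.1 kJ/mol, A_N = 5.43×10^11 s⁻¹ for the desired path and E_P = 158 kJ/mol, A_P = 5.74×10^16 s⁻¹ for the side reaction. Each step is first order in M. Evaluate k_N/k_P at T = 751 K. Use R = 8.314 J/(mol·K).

0.224

With equal orders, S_{N/P} = k_N/k_P = (A_N/A_P)·exp[(E_P−E_N)/(RT)].
(E_P−E_N)/(RT) = (158−95.1)×10³/(8.314×751) = 62900/6244 = 10.07.
k_N/k_P = (5.43×10^11/5.74×10^16)·exp(10.07) = 9.460×10^-6 × 23718 = 0.224.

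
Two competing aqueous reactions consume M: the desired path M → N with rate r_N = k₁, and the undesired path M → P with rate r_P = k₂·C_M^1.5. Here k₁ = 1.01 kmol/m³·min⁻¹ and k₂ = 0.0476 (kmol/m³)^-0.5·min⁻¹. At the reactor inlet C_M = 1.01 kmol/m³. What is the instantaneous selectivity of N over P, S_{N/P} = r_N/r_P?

S_{N/P} = r_N/r_P = (k₁)/(k₂·C_M^1.5) = (k₁/k₂)·C_M^-1.5.
= (1.01) / (0.0476×1.010^1.5) = 1.010/0.04832 = 20.9.
The undesired path is higher order in M, so low C_M (CSTR or dilute feed) favours N.

20.9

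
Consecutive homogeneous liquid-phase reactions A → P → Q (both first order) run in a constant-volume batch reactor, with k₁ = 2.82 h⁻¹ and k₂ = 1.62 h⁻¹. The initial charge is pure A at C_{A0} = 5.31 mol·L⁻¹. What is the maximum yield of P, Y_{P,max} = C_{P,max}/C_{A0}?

Evaluating C_P at t_opt = ln(k₂/k₁)/(k₂−k₁) gives C_{P,max}/C_{A0} = (k₁/k₂)^[k₂/(k₂−k₁)].
= (2.82/1.62)^(1.62/(1.62−2.82)) = (1.741)^(-1.350) = 0.4732.

0.473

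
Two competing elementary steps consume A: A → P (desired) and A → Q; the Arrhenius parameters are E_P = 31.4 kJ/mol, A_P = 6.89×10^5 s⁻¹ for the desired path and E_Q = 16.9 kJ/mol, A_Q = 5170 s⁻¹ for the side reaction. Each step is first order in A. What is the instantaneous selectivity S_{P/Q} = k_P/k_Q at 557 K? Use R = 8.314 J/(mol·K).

5.82

k_P/k_Q = (A_P/A_Q)·exp[−(E_P−E_Q)/(RT)] = (A_P/A_Q)·exp[(E_Q−E_P)/(RT)].
(E_Q−E_P)/(RT) = (16.9−31.4)×10³/(8.314×557) = -14500/4631 = -3.131.
k_P/k_Q = (6.89×10^5/5170)·exp(-3.131) = 133.3 × 0.04367 = 5.82.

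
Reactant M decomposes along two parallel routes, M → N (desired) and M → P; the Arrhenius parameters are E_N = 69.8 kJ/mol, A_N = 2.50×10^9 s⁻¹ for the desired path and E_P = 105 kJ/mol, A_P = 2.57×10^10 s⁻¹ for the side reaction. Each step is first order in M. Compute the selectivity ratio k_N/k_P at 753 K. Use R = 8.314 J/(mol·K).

With equal orders, S_{N/P} = k_N/k_P = (A_N/A_P)·exp[(E_P−E_N)/(RT)].
(E_P−E_N)/(RT) = (105−69.8)×10³/(8.314×753) = 35200/6260 = 5.623.
k_N/k_P = (2.50×10^9/2.57×10^10)·exp(5.623) = 0.09728 × 276.6 = 26.9.

26.9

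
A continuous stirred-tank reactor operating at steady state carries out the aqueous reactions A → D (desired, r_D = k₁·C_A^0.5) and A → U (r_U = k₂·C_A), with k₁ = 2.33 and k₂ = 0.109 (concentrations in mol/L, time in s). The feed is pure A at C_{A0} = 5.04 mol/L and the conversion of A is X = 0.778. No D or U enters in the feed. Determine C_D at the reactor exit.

3.74 mol/L

Exit C_A = C_{A0}(1−X) = 5.04×0.222 = 1.119 mol/L.
In a CSTR the entire volume is at exit conditions, so r_D = 2.33×1.119^0.5 = 2.465 and r_U = 0.109×1.119 = 0.1220.
Fraction of consumed A going to D: r_D/(r_D+r_U) = 0.9528.
C_D = 0.9528·C_{A0}·X = 0.9528×5.04×0.778 = 3.74 mol/L.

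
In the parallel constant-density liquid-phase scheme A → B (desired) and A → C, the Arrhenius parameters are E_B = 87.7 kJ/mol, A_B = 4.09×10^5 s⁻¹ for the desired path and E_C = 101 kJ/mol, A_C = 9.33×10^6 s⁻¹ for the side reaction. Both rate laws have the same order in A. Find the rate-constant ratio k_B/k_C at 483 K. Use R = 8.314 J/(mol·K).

With equal orders, S_{B/C} = k_B/k_C = (A_B/A_C)·exp[(E_C−E_B)/(RT)].
(E_C−E_B)/(RT) = (101−87.7)×10³/(8.314×483) = 13300/4016 = 3.312.
k_B/k_C = (4.09×10^5/9.33×10^6)·exp(3.312) = 0.04384 × 27.44 = 1.20.
Since E_B < E_C, lowering the temperature improves selectivity toward B.

1.20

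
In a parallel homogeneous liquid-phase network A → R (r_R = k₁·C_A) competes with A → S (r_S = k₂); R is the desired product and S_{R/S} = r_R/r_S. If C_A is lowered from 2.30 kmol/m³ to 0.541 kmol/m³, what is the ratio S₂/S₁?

0.235

S_{R/S} = (k₁/k₂)·C_A, so S₂/S₁ = (C_{A,2}/C_{A,1}).
= 0.541/2.30 = 0.235.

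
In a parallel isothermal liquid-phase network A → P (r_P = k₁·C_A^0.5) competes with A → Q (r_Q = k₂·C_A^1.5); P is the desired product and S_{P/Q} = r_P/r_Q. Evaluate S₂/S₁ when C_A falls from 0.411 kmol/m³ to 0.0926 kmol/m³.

4.44

S_{P/Q} = (k₁/k₂)·C_A⁻¹, so S₂/S₁ = (C_{A,2}/C_{A,1})⁻¹.
= 0.411/0.0926 = 4.44.
Selectivity toward P rises as C_A falls — low-concentration operation is favoured.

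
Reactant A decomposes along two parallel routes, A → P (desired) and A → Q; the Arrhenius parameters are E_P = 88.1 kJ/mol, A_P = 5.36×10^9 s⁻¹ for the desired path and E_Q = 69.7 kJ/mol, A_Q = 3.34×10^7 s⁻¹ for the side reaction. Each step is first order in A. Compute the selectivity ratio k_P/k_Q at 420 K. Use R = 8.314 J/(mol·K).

0.826

Since both paths have the same order in A, the concentration cancels and S_{P/Q} = k_P/k_Q = (A_P/A_Q)·exp[(E_Q−E_P)/(RT)].
(E_Q−E_P)/(RT) = (69.7−88.1)×10³/(8.314×420) = -18400/3492 = -5.269.
k_P/k_Q = (5.36×10^9/3.34×10^7)·exp(-5.269) = 160.5 × 0.005147 = 0.826.
Since E_P > E_Q, raising the temperature improves selectivity toward P.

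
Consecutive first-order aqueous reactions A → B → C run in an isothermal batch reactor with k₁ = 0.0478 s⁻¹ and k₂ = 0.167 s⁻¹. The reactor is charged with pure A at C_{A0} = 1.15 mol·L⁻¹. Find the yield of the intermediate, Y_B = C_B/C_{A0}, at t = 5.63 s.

Solving the coupled first-order balances gives C_B(t) = [k₁/(k₂−k₁)]·C_{A0}·(e^(−k₁t) − e^(−k₂t)).
e^(−k₁t) = e^(−0.0478×5.63) = e^(−0.2691) = 0.7641; e^(−k₂t) = e^(−0.9402) = 0.3905.
C_B = 0.0478×1.15/(0.167−0.0478) × (0.7641−0.3905) = 0.4612×0.3735 = 0.1722 mol·L⁻¹.
Y_B = C_B/C_{A0} = 0.1722/1.15 = 0.150.

0.150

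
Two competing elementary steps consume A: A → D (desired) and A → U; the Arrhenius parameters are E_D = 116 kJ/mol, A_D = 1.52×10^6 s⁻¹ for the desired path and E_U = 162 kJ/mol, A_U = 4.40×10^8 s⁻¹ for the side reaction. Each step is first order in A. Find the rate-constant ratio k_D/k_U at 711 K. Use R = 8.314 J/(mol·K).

8.28

With equal orders, S_{D/U} = k_D/k_U = (A_D/A_U)·exp[(E_U−E_D)/(RT)].
(E_U−E_D)/(RT) = (162−116)×10³/(8.314×711) = 46000/5911 = 7.782.
k_D/k_U = (1.52×10^6/4.40×10^8)·exp(7.782) = 0.003455 × 2397 = 8.28.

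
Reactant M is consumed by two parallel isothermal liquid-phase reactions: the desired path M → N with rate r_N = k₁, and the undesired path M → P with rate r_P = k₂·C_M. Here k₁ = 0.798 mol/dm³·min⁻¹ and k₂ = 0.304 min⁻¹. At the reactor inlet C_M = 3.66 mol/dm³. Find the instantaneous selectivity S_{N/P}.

0.717

S_{N/P} = r_N/r_P = (k₁)/(k₂·C_M) = (k₁/k₂)·C_M⁻¹.
= (0.798) / (0.304×3.660) = 0.7980/1.113 = 0.717.
The undesired path is higher order in M, so low C_M (CSTR or dilute feed) favours N.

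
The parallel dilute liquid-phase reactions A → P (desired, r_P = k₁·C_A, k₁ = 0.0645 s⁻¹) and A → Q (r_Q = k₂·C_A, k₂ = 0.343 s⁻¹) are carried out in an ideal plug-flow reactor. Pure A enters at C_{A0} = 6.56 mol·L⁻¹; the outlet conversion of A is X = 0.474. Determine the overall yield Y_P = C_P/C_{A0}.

0.0750

C_A = C_{A0}(1−X) = 3.451 mol·L⁻¹.
Both paths are first order in A, so the instantaneous fraction to P is constant: dC_P/d(−C_A) = k₁/(k₁+k₂) = 0.1583.
C_P = 0.1583·(C_{A0}−C_A) = 0.1583×3.109 = 0.492 mol·L⁻¹.
Y_P = C_P/C_{A0} = 0.4922/6.56 = 0.0750.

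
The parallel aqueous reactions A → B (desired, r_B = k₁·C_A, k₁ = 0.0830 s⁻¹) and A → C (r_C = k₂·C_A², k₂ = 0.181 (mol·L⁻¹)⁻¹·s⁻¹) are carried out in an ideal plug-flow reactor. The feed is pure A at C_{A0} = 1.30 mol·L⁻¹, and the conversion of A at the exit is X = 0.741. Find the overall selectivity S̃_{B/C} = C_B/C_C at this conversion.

0.607

C_A = C_{A0}(1−X) = 0.3367 mol·L⁻¹.
Along a PFR/batch, dC_B/dC_A = −r_B/(r_B+r_C) = −k₁/(k₁+k₂·C_A).
Integrating from C_{A0} to C_A: C_B = (0.0830/0.181)·ln[(0.0830+0.181·1.30)/(0.0830+0.181·0.337)] = 0.4586·ln(0.3183/0.1439) = 0.3639 mol·L⁻¹.
C_C = (C_{A0}−C_A)−C_B = 0.5994 mol·L⁻¹; S̃_{B/C} = 0.3639/0.5994 = 0.607.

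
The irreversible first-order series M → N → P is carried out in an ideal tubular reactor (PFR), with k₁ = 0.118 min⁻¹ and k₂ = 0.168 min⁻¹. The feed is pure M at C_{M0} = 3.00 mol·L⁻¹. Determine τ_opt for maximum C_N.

The intermediate peaks when r₁ = r₂, i.e. k₁e^(−k₁τ) = k₂e^(−k₂τ), giving τ_opt = ln(k₂/k₁)/(k₂−k₁).
= ln(0.168/0.118)/(0.168−0.118) = ln(1.424)/0.05000 = 0.3533/0.05000 = 7.07 min.

7.07 min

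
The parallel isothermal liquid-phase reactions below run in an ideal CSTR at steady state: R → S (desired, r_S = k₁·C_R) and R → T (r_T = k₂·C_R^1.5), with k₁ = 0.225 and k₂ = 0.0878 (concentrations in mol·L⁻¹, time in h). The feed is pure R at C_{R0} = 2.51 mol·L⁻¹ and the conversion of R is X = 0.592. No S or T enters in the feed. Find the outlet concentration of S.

1.07 mol·L⁻¹

Exit C_R = C_{R0}(1−X) = 2.51×0.408 = 1.024 mol·L⁻¹.
In a CSTR the entire volume is at exit conditions, so r_S = 0.225×1.024 = 0.2304 and r_T = 0.0878×1.024^1.5 = 0.09099.
Fraction of consumed R going to S: r_S/(r_S+r_T) = 0.7169.
C_S = 0.7169·C_{R0}·X = 0.7169×2.51×0.592 = 1.07 mol·L⁻¹.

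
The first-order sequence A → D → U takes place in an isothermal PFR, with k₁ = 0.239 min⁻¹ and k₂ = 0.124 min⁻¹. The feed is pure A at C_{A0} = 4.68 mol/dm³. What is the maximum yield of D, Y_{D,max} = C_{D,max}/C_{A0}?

0.493

At the optimum, C_{D,max}/C_{A0} = (k₁/k₂)^[k₂/(k₂−k₁)].
= (0.239/0.124)^(0.124/(0.124−0.239)) = (1.927)^(-1.078) = 0.4929.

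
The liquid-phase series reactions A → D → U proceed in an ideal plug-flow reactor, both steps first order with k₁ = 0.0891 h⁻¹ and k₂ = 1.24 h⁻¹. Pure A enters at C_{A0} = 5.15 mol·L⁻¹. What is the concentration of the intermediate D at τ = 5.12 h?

The intermediate concentration in a first-order A→B→C sequence is C_D = k₁C_{A0}(e^(−k₁τ) − e^(−k₂τ))/(k₂−k₁).
e^(−k₁τ) = e^(−0.0891×5.12) = e^(−0.4562) = 0.6337; e^(−k₂τ) = e^(−6.349) = 0.001749.
C_D = 0.0891×5.15/(1.24−0.0891) × (0.6337−0.001749) = 0.3987×0.6319 = 0.2520 mol·L⁻¹.

0.252 mol·L⁻¹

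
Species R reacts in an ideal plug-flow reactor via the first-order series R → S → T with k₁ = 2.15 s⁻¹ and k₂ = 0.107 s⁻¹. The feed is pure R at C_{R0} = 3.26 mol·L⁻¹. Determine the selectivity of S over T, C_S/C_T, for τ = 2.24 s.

4.76

Solving the coupled first-order balances gives C_S(τ) = [k₁/(k₂−k₁)]·C_{R0}·(e^(−k₁τ) − e^(−k₂τ)).
e^(−k₁τ) = e^(−2.15×2.24) = e^(−4.816) = 0.008099; e^(−k₂τ) = e^(−0.2397) = 0.7869.
C_S = 2.15×3.26/(0.107−2.15) × (0.008099−0.7869) = (-3.431)×(-0.7788) = 2.672 mol·L⁻¹.
C_R = C_{R0}e^(−k₁τ) = 0.02640 mol·L⁻¹, so C_T = C_{R0}−C_R−C_S = 0.5618 mol·L⁻¹; C_S/C_T = 4.76.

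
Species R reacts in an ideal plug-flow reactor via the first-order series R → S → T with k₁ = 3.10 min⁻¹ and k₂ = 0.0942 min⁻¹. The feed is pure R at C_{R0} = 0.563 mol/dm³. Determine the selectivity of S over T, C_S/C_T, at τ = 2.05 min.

The intermediate concentration in a first-order A→B→C sequence is C_S = k₁C_{R0}(e^(−k₁τ) − e^(−k₂τ))/(k₂−k₁).
e^(−k₁τ) = e^(−3.10×2.05) = e^(−6.355) = 0.001738; e^(−k₂τ) = e^(−0.1931) = 0.8244.
C_S = 3.10×0.563/(0.0942−3.10) × (0.001738−0.8244) = (-0.5806)×(-0.8227) = 0.4777 mol/dm³.
C_R = C_{R0}e^(−k₁τ) = 9.785×10^-4 mol/dm³, so C_T = C_{R0}−C_R−C_S = 0.08435 mol/dm³; C_S/C_T = 5.66.

5.66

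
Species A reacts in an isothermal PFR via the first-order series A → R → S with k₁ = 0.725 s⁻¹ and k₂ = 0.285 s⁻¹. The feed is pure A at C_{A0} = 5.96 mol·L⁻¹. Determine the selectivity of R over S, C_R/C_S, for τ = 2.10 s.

2.32

For first-order series with pure A initially, C_R(τ) = k₁C_{A0}/(k₂−k₁)·(e^(−k₁τ) − e^(−k₂τ)).
e^(−k₁τ) = e^(−0.725×2.10) = e^(−1.522) = 0.2182; e^(−k₂τ) = e^(−0.5985) = 0.5496.
C_R = 0.725×5.96/(0.285−0.725) × (0.2182−0.5496) = (-9.820)×(-0.3315) = 3.255 mol·L⁻¹.
C_A = C_{A0}e^(−k₁τ) = 1.300 mol·L⁻¹, so C_S = C_{A0}−C_A−C_R = 1.405 mol·L⁻¹; C_R/C_S = 2.32.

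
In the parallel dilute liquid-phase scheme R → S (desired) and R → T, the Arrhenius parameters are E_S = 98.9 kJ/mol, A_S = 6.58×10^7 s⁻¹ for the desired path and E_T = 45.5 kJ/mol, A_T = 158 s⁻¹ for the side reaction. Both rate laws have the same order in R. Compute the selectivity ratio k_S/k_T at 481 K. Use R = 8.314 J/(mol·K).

Since both paths have the same order in R, the concentration cancels and S_{S/T} = k_S/k_T = (A_S/A_T)·exp[(E_T−E_S)/(RT)].
(E_T−E_S)/(RT) = (45.5−98.9)×10³/(8.314×481) = -53400/3999 = -13.35.
k_S/k_T = (6.58×10^7/158)·exp(-13.35) = 4.165×10^5 × 1.588×10^-6 = 0.661.
Since E_S > E_T, raising the temperature improves selectivity toward S.

0.661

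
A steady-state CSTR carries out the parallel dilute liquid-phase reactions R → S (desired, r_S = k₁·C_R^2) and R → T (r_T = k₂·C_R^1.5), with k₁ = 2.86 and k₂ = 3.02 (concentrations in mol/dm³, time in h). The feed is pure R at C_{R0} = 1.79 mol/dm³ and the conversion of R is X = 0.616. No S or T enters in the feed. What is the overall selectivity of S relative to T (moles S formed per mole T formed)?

0.785

Exit C_R = C_{R0}(1−X) = 1.79×0.384 = 0.6874 mol/dm³.
A CSTR operates uniformly at the exit composition, giving r_S = 1.351 and r_T = 1.721 (each k·C_R^n at C_R = 0.6874).
Overall selectivity = C_S/C_T = r_Sτ/(r_Tτ) = r_S/r_T = 0.785.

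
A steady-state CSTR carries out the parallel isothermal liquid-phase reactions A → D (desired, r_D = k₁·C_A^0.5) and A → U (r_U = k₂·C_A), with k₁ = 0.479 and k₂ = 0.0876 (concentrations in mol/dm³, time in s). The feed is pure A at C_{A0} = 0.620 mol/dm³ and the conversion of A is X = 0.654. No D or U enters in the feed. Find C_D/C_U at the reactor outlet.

Exit C_A = C_{A0}(1−X) = 0.620×0.346 = 0.2145 mol/dm³.
Rates in a CSTR are evaluated at the outlet concentration: r_D = 0.479×0.2145^0.5 = 0.2219, r_U = 0.0876×0.2145 = 0.01879.
Overall selectivity = C_D/C_U = r_Dτ/(r_Uτ) = r_D/r_U = 11.8.

11.8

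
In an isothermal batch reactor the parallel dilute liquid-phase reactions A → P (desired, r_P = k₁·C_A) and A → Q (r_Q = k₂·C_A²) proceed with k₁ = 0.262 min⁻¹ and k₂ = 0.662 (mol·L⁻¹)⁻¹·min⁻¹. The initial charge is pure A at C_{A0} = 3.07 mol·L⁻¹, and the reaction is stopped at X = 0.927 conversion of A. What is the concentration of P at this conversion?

C_A = C_{A0}(1−X) = 0.2241 mol·L⁻¹.
Along a PFR/batch, dC_P/dC_A = −r_P/(r_P+r_Q) = −k₁/(k₁+k₂·C_A).
Integrating from C_{A0} to C_A: C_P = (0.262/0.662)·ln[(0.262+0.662·3.07)/(0.262+0.662·0.224)] = 0.3958·ln(2.294/0.4104) = 0.6812 mol·L⁻¹.

0.681 mol·L⁻¹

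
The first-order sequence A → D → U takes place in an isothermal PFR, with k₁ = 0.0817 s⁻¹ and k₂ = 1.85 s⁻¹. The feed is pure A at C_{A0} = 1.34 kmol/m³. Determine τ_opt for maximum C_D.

For first-order series the maximum of C_D occurs at τ_opt = ln(k₂/k₁)/(k₂−k₁).
= ln(1.85/0.0817)/(1.85−0.0817) = ln(22.64)/1.768 = 3.120/1.768 = 1.76 s.

1.76 s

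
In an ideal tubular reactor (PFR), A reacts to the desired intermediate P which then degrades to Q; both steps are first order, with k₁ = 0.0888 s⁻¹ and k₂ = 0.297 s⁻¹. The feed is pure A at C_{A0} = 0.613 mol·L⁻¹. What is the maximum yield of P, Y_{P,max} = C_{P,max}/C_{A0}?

0.179

For a first-order series the maximum intermediate yield is C_{P,max}/C_{A0} = (k₁/k₂)^[k₂/(k₂−k₁)].
= (0.0888/0.297)^(0.297/(0.297−0.0888)) = (0.2990)^(1.427) = 0.1787.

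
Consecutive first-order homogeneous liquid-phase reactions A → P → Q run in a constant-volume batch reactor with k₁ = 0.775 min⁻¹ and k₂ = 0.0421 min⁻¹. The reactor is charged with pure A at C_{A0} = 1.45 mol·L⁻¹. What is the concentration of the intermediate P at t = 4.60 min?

The intermediate concentration in a first-order A→B→C sequence is C_P = k₁C_{A0}(e^(−k₁t) − e^(−k₂t))/(k₂−k₁).
e^(−k₁t) = e^(−0.775×4.60) = e^(−3.565) = 0.02830; e^(−k₂t) = e^(−0.1937) = 0.8239.
C_P = 0.775×1.45/(0.0421−0.775) × (0.02830−0.8239) = (-1.533)×(-0.7956) = 1.220 mol·L⁻¹.

1.22 mol·L⁻¹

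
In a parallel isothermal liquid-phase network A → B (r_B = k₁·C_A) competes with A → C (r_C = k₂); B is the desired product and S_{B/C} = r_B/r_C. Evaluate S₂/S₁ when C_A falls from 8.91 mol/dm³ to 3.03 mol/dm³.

S_{B/C} = (k₁/k₂)·C_A, so S₂/S₁ = (C_{A,2}/C_{A,1}).
= 3.03/8.91 = 0.340.
Selectivity toward B falls as C_A falls — high-concentration operation is favoured.

0.340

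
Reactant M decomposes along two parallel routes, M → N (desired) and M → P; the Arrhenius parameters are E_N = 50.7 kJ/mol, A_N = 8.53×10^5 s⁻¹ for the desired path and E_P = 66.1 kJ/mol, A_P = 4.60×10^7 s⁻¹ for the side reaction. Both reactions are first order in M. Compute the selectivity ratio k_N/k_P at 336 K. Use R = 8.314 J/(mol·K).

k_N/k_P = (A_N/A_P)·exp[−(E_N−E_P)/(RT)] = (A_N/A_P)·exp[(E_P−E_N)/(RT)].
(E_P−E_N)/(RT) = (66.1−50.7)×10³/(8.314×336) = 15400/2794 = 5.513.
k_N/k_P = (8.53×10^5/4.60×10^7)·exp(5.513) = 0.01854 × 247.8 = 4.60.
Since E_N < E_P, lowering the temperature improves selectivity toward N.

4.60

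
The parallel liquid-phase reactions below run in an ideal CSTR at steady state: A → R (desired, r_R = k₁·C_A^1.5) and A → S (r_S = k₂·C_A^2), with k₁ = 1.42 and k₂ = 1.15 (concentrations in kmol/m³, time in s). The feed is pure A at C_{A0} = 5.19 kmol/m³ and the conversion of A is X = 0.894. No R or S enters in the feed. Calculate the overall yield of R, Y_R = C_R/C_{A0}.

0.559

Exit C_A = C_{A0}(1−X) = 5.19×0.106 = 0.5501 kmol/m³.
In a CSTR the entire volume is at exit conditions, so r_R = 1.42×0.5501^1.5 = 0.5794 and r_S = 1.15×0.5501^2 = 0.3481.
Fraction of consumed A going to R: r_R/(r_R+r_S) = 0.6247.
C_R = 0.6247·C_{A0}·X = 0.6247×5.19×0.894 = 2.90 kmol/m³; Y_R = C_R/C_{A0} = 0.559.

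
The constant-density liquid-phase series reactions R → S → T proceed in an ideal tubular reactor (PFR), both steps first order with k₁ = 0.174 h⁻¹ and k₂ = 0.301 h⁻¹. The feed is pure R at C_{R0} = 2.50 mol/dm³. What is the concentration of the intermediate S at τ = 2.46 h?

0.599 mol/dm³

For first-order series with pure R initially, C_S(τ) = k₁C_{R0}/(k₂−k₁)·(e^(−k₁τ) − e^(−k₂τ)).
e^(−k₁τ) = e^(−0.174×2.46) = e^(−0.4280) = 0.6518; e^(−k₂τ) = e^(−0.7405) = 0.4769.
C_S = 0.174×2.50/(0.301−0.174) × (0.6518−0.4769) = 3.425×0.1749 = 0.5990 mol/dm³.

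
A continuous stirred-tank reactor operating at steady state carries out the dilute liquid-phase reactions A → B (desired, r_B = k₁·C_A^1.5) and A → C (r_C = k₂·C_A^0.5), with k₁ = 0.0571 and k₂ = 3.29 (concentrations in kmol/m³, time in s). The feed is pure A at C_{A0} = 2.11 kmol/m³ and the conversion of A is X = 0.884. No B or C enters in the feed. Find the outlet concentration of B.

0.00789 kmol/m³

Exit C_A = C_{A0}(1−X) = 2.11×0.116 = 0.2448 kmol/m³.
In a CSTR the entire volume is at exit conditions, so r_B = 0.0571×0.2448^1.5 = 0.006914 and r_C = 3.29×0.2448^0.5 = 1.628.
Fraction of consumed A going to B: r_B/(r_B+r_C) = 0.004230.
C_B = 0.004230·C_{A0}·X = 0.004230×2.11×0.884 = 0.00789 kmol/m³.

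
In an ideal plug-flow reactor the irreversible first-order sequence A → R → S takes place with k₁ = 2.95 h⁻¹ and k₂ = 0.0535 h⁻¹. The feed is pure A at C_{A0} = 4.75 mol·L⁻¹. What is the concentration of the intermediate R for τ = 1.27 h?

4.41 mol·L⁻¹

The intermediate concentration in a first-order A→B→C sequence is C_R = k₁C_{A0}(e^(−k₁τ) − e^(−k₂τ))/(k₂−k₁).
e^(−k₁τ) = e^(−2.95×1.27) = e^(−3.747) = 0.02360; e^(−k₂τ) = e^(−0.06795) = 0.9343.
C_R = 2.95×4.75/(0.0535−2.95) × (0.02360−0.9343) = (-4.838)×(-0.9107) = 4.406 mol·L⁻¹.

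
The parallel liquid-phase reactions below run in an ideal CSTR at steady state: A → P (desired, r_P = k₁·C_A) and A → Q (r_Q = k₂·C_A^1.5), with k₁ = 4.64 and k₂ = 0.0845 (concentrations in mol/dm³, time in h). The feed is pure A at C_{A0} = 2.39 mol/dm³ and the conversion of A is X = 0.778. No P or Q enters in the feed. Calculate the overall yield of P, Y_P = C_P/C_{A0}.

Exit C_A = C_{A0}(1−X) = 2.39×0.222 = 0.5306 mol/dm³.
A CSTR operates uniformly at the exit composition, giving r_P = 2.462 and r_Q = 0.03266 (each k·C_A^n at C_A = 0.5306).
Fraction of consumed A going to P: r_P/(r_P+r_Q) = 0.9869.
C_P = 0.9869·C_{A0}·X = 0.9869×2.39×0.778 = 1.84 mol/dm³; Y_P = C_P/C_{A0} = 0.768.

0.768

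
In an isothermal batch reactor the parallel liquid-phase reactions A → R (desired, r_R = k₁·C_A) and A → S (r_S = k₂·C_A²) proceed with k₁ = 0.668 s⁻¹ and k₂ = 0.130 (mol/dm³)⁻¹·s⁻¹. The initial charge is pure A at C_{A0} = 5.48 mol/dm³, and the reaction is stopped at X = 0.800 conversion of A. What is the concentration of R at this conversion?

C_A = C_{A0}(1−X) = 1.096 mol/dm³.
Along a PFR/batch, dC_R/dC_A = −r_R/(r_R+r_S) = −k₁/(k₁+k₂·C_A).
Integrating from C_{A0} to C_A: C_R = (0.668/0.130)·ln[(0.668+0.130·5.48)/(0.668+0.130·1.10)] = 5.138·ln(1.380/0.8105) = 2.736 mol/dm³.

2.74 mol/dm³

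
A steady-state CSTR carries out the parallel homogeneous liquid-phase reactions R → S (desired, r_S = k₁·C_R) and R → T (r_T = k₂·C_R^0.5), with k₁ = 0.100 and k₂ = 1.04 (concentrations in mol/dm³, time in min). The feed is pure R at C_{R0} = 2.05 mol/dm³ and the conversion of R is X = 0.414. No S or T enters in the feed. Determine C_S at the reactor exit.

0.0809 mol/dm³

Exit C_R = C_{R0}(1−X) = 2.05×0.586 = 1.201 mol/dm³.
In a CSTR the entire volume is at exit conditions, so r_S = 0.100×1.201 = 0.1201 and r_T = 1.04×1.201^0.5 = 1.140.
Fraction of consumed R going to S: r_S/(r_S+r_T) = 0.09534.
C_S = 0.09534·C_{R0}·X = 0.09534×2.05×0.414 = 0.0809 mol/dm³.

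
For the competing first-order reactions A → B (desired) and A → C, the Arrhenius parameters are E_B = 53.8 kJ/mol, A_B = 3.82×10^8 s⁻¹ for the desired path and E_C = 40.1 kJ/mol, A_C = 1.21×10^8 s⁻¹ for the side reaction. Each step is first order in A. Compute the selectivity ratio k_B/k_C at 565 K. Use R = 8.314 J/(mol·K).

Since both paths have the same order in A, the concentration cancels and S_{B/C} = k_B/k_C = (A_B/A_C)·exp[(E_C−E_B)/(RT)].
(E_C−E_B)/(RT) = (40.1−53.8)×10³/(8.314×565) = -13700/4697 = -2.917.
k_B/k_C = (3.82×10^8/1.21×10^8)·exp(-2.917) = 3.157 × 0.05412 = 0.171.
Since E_B > E_C, raising the temperature improves selectivity toward B.

0.171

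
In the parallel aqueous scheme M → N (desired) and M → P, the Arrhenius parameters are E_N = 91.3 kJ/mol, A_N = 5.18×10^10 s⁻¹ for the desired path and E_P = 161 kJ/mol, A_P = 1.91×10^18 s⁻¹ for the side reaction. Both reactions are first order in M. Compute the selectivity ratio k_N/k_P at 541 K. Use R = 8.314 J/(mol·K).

0.146

k_N/k_P = (A_N/A_P)·exp[−(E_N−E_P)/(RT)] = (A_N/A_P)·exp[(E_P−E_N)/(RT)].
(E_P−E_N)/(RT) = (161−91.3)×10³/(8.314×541) = 69700/4498 = 15.50.
k_N/k_P = (5.18×10^10/1.91×10^18)·exp(15.50) = 2.712×10^-8 × 5.369×10^6 = 0.146.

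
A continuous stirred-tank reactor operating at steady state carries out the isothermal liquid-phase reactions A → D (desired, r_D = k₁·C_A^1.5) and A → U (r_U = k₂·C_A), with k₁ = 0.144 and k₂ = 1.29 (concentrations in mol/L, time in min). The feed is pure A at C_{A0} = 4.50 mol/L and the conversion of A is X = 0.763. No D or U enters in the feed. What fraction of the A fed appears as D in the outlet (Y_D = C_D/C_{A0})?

Exit C_A = C_{A0}(1−X) = 4.50×0.237 = 1.067 mol/L.
In a CSTR the entire volume is at exit conditions, so r_D = 0.144×1.067^1.5 = 0.1586 and r_U = 1.29×1.067 = 1.376.
Fraction of consumed A going to D: r_D/(r_D+r_U) = 0.1034.
C_D = 0.1034·C_{A0}·X = 0.1034×4.50×0.763 = 0.355 mol/L; Y_D = C_D/C_{A0} = 0.0789.

0.0789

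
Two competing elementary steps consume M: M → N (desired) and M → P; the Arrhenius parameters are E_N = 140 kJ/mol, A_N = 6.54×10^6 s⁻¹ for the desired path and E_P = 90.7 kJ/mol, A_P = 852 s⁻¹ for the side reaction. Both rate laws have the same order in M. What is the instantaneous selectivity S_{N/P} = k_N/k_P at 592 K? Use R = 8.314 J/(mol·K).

0.343

Since both paths have the same order in M, the concentration cancels and S_{N/P} = k_N/k_P = (A_N/A_P)·exp[(E_P−E_N)/(RT)].
(E_P−E_N)/(RT) = (90.7−140)×10³/(8.314×592) = -49300/4922 = -10.02.
k_N/k_P = (6.54×10^6/852)·exp(-10.02) = 7676 × 4.466×10^-5 = 0.343.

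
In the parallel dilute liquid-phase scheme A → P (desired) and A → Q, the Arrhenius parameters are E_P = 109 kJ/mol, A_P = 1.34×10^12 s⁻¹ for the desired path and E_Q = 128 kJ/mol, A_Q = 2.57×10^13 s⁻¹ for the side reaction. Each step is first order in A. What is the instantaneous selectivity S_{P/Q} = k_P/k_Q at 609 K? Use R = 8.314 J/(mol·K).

With equal orders, S_{P/Q} = k_P/k_Q = (A_P/A_Q)·exp[(E_Q−E_P)/(RT)].
(E_Q−E_P)/(RT) = (128−109)×10³/(8.314×609) = 19000/5063 = 3.753.
k_P/k_Q = (1.34×10^12/2.57×10^13)·exp(3.753) = 0.05214 × 42.63 = 2.22.
Since E_P < E_Q, lowering the temperature improves selectivity toward P.

2.22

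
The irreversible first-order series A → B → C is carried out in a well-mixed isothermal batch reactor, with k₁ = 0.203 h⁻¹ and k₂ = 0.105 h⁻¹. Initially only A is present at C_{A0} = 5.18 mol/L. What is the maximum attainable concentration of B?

At the optimum, C_{B,max}/C_{A0} = (k₁/k₂)^[k₂/(k₂−k₁)].
= (0.203/0.105)^(0.105/(0.105−0.203)) = (1.933)^(-1.071) = 0.4934.
C_{B,max} = 0.4934×5.18 = 2.56 mol/L.

2.56 mol/L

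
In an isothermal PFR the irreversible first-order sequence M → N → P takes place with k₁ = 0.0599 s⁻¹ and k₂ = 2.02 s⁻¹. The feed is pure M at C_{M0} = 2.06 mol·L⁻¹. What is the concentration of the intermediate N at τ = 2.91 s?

0.0527 mol·L⁻¹

For first-order series with pure M initially, C_N(τ) = k₁C_{M0}/(k₂−k₁)·(e^(−k₁τ) − e^(−k₂τ)).
e^(−k₁τ) = e^(−0.0599×2.91) = e^(−0.1743) = 0.8400; e^(−k₂τ) = e^(−5.878) = 0.002800.
C_N = 0.0599×2.06/(2.02−0.0599) × (0.8400−0.002800) = 0.06295×0.8372 = 0.05271 mol·L⁻¹.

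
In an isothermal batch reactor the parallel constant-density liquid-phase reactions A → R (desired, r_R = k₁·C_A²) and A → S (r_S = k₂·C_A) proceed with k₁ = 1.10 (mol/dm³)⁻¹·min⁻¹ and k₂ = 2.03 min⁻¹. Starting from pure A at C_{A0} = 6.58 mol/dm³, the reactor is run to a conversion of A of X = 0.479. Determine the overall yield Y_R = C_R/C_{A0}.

C_A = C_{A0}(1−X) = 3.428 mol/dm³.
Along a PFR/batch, dC_S/dC_A = −r_S/(r_R+r_S) = −k₂/(k₂+k₁·C_A).
Integrating from C_{A0} to C_A: C_S = (2.03/1.10)·ln[(2.03+1.10·6.58)/(2.03+1.10·3.43)] = 1.845·ln(9.268/5.801) = 0.8647 mol/dm³.
Then C_R = (C_{A0}−C_A) − C_S = 3.152 − 0.8647 = 2.287 mol/dm³.
Y_R = C_R/C_{A0} = 2.287/6.58 = 0.348.

0.348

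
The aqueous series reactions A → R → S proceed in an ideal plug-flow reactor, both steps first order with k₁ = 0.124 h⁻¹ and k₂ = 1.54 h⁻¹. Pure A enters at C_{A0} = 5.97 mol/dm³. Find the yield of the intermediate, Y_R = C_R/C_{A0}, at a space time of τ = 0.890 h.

0.0562

Solving the coupled first-order balances gives C_R(τ) = [k₁/(k₂−k₁)]·C_{A0}·(e^(−k₁τ) − e^(−k₂τ)).
e^(−k₁τ) = e^(−0.124×0.890) = e^(−0.1104) = 0.8955; e^(−k₂τ) = e^(−1.371) = 0.2540.
C_R = 0.124×5.97/(1.54−0.124) × (0.8955−0.2540) = 0.5228×0.6416 = 0.3354 mol/dm³.
Y_R = C_R/C_{A0} = 0.3354/5.97 = 0.0562.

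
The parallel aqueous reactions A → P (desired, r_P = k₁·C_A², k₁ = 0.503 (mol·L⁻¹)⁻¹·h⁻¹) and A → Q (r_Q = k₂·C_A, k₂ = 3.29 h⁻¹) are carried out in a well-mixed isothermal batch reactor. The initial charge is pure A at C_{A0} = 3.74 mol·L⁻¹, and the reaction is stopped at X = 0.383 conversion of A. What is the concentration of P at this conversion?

0.451 mol·L⁻¹

C_A = C_{A0}(1−X) = 2.308 mol·L⁻¹.
Along a PFR/batch, dC_Q/dC_A = −r_Q/(r_P+r_Q) = −k₂/(k₂+k₁·C_A).
Integrating from C_{A0} to C_A: C_Q = (3.29/0.503)·ln[(3.29+0.503·3.74)/(3.29+0.503·2.31)] = 6.541·ln(5.171/4.451) = 0.9814 mol·L⁻¹.
Then C_P = (C_{A0}−C_A) − C_Q = 1.432 − 0.9814 = 0.4510 mol·L⁻¹.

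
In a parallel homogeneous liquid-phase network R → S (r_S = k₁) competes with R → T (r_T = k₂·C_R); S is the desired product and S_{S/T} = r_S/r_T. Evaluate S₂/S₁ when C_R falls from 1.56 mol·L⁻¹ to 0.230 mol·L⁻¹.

6.78

S_{S/T} = (k₁/k₂)·C_R⁻¹, so S₂/S₁ = (C_{R,2}/C_{R,1})⁻¹.
= 1.56/0.230 = 6.78.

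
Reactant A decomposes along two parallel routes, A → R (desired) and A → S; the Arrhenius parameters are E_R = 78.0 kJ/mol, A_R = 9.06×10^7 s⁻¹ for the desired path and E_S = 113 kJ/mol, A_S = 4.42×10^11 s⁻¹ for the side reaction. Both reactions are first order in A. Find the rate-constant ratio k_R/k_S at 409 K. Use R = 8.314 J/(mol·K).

6.05

k_R/k_S = (A_R/A_S)·exp[−(E_R−E_S)/(RT)] = (A_R/A_S)·exp[(E_S−E_R)/(RT)].
(E_S−E_R)/(RT) = (113−78.0)×10³/(8.314×409) = 35000/3400 = 10.29.
k_R/k_S = (9.06×10^7/4.42×10^11)·exp(10.29) = 2.050×10^-4 × 29520 = 6.05.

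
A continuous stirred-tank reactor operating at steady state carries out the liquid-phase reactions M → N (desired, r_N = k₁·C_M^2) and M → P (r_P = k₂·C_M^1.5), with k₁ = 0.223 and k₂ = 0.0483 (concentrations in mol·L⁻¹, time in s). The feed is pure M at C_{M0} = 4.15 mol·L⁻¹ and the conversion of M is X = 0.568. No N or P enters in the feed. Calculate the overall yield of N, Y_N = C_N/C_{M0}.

Exit C_M = C_{M0}(1−X) = 4.15×0.432 = 1.793 mol·L⁻¹.
A CSTR operates uniformly at the exit composition, giving r_N = 0.7168 and r_P = 0.1159 (each k·C_M^n at C_M = 1.793).
Fraction of consumed M going to N: r_N/(r_N+r_P) = 0.8608.
C_N = 0.8608·C_{M0}·X = 0.8608×4.15×0.568 = 2.03 mol·L⁻¹; Y_N = C_N/C_{M0} = 0.489.

0.489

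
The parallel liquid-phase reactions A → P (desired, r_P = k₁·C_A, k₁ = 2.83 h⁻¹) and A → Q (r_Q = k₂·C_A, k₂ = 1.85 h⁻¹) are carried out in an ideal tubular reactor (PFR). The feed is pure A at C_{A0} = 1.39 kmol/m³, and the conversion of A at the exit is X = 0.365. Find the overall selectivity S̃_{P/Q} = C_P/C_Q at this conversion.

C_A = C_{A0}(1−X) = 0.8826 kmol/m³.
Both paths are first order in A, so the instantaneous fraction to P is constant: dC_P/d(−C_A) = k₁/(k₁+k₂) = 0.6047.
C_P = 0.6047·(C_{A0}−C_A) = 0.6047×0.5073 = 0.307 kmol/m³.
C_Q = (C_{A0}−C_A)−C_P = 0.2006 kmol/m³; S̃_{P/Q} = 0.3068/0.2006 = 1.53.

1.53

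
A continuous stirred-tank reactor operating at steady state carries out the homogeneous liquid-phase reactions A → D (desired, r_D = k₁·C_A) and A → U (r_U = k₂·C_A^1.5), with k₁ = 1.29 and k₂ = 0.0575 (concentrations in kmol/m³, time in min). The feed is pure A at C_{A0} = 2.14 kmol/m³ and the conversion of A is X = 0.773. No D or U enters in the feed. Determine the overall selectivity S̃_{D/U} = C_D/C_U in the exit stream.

32.2

Exit C_A = C_{A0}(1−X) = 2.14×0.227 = 0.4858 kmol/m³.
In a CSTR the entire volume is at exit conditions, so r_D = 1.29×0.4858 = 0.6267 and r_U = 0.0575×0.4858^1.5 = 0.01947.
Overall selectivity = C_D/C_U = r_Dτ/(r_Uτ) = r_D/r_U = 32.2.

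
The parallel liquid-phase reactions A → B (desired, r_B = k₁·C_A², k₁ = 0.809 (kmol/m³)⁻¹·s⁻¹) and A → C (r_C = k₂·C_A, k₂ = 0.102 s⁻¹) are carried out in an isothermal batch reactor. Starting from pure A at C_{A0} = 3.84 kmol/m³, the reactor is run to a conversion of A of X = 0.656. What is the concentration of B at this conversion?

C_A = C_{A0}(1−X) = 1.321 kmol/m³.
Along a PFR/batch, dC_C/dC_A = −r_C/(r_B+r_C) = −k₂/(k₂+k₁·C_A).
Integrating from C_{A0} to C_A: C_C = (0.102/0.809)·ln[(0.102+0.809·3.84)/(0.102+0.809·1.32)] = 0.1261·ln(3.209/1.171) = 0.1271 kmol/m³.
Then C_B = (C_{A0}−C_A) − C_C = 2.519 − 0.1271 = 2.392 kmol/m³.

2.39 kmol/m³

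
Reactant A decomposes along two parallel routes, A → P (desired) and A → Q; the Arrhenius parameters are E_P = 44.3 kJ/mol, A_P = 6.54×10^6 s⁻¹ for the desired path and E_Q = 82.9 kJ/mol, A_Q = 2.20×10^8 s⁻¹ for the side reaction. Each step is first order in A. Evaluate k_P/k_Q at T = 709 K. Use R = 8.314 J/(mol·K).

With equal orders, S_{P/Q} = k_P/k_Q = (A_P/A_Q)·exp[(E_Q−E_P)/(RT)].
(E_Q−E_P)/(RT) = (82.9−44.3)×10³/(8.314×709) = 38600/5895 = 6.548.
k_P/k_Q = (6.54×10^6/2.20×10^8)·exp(6.548) = 0.02973 × 698.1 = 20.8.
Since E_P < E_Q, lowering the temperature improves selectivity toward P.

20.8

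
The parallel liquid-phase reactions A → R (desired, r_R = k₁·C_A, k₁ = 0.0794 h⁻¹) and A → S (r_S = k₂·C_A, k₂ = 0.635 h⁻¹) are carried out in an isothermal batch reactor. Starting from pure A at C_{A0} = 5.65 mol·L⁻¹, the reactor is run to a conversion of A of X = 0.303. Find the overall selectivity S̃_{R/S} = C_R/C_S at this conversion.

C_A = C_{A0}(1−X) = 3.938 mol·L⁻¹.
Both paths are first order in A, so the instantaneous fraction to R is constant: dC_R/d(−C_A) = k₁/(k₁+k₂) = 0.1111.
C_R = 0.1111·(C_{A0}−C_A) = 0.1111×1.712 = 0.190 mol·L⁻¹.
C_S = (C_{A0}−C_A)−C_R = 1.522 mol·L⁻¹; S̃_{R/S} = 0.1903/1.522 = 0.125.

0.125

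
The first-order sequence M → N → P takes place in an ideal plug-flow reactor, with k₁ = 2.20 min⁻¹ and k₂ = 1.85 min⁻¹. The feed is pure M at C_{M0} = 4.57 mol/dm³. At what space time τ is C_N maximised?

0.495 min

For first-order series the maximum of C_N occurs at τ_opt = ln(k₂/k₁)/(k₂−k₁).
= ln(1.85/2.20)/(1.85−2.20) = ln(0.8409)/-0.3500 = -0.1733/-0.3500 = 0.495 min.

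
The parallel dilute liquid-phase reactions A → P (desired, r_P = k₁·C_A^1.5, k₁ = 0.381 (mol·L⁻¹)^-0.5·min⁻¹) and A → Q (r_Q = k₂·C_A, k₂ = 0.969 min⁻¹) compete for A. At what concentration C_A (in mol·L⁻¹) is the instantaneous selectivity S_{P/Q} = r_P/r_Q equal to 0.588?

S_{P/Q} = (k₁/k₂)·C_A^0.5 ⇒ C_A = (S·k₂/k₁)^(2).
= (0.588×0.969/0.381)^(2) = (1.495)^(2) = 2.24 mol·L⁻¹.

2.24 mol·L⁻¹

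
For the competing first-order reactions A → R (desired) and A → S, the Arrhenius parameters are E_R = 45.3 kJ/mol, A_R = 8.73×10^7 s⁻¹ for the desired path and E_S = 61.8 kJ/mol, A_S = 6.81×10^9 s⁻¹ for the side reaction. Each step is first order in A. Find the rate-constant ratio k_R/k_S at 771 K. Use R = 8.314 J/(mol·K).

k_R/k_S = (A_R/A_S)·exp[−(E_R−E_S)/(RT)] = (A_R/A_S)·exp[(E_S−E_R)/(RT)].
(E_S−E_R)/(RT) = (61.8−45.3)×10³/(8.314×771) = 16500/6410 = 2.574.
k_R/k_S = (8.73×10^7/6.81×10^9)·exp(2.574) = 0.01282 × 13.12 = 0.168.

0.168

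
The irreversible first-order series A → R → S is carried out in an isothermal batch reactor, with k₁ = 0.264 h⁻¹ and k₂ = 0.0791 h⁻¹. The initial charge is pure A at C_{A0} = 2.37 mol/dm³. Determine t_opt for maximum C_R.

6.52 h

For first-order series the maximum of C_R occurs at t_opt = ln(k₂/k₁)/(k₂−k₁).
= ln(0.0791/0.264)/(0.0791−0.264) = ln(0.2996)/-0.1849 = -1.205/-0.1849 = 6.52 h.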